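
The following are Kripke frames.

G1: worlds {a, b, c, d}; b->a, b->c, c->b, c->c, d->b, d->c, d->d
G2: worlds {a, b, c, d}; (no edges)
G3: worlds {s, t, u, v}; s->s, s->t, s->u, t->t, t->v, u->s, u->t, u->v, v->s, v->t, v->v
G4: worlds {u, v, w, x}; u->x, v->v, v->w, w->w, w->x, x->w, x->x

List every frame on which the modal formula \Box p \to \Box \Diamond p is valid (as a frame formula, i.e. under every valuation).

This is the axiom for a generalized confluence (Geach) condition; its first-order frame correspondent is \forall x \forall z (xRz \to \exists w (xRw \wedge zRw)).
G1: fails — bRa but no w with bRw and aRw.
G2: condition met.
G3: condition met.
G4: condition met.
Valid on: G2, G3, G4.

G2, G3, G4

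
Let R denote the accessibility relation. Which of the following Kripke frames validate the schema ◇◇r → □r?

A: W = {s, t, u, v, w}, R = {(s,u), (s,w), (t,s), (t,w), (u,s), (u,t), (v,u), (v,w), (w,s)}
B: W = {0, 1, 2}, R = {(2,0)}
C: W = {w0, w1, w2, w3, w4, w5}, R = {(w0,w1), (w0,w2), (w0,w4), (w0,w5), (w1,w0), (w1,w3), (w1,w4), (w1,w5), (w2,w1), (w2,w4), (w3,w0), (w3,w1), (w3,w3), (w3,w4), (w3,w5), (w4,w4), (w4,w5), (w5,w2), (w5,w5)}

B

Frame correspondent (Sahlqvist): ∀x ∀y ∀z ((xR²y ∧ xRz) → ∃w (y = w ∧ z = w)) — i.e. a generalized confluence (Geach) condition.
A: fails — sR²s, sRu but s ≠ u.
B: ✓.
C: fails — w0R²w0, w0Rw1 but w0 ≠ w1.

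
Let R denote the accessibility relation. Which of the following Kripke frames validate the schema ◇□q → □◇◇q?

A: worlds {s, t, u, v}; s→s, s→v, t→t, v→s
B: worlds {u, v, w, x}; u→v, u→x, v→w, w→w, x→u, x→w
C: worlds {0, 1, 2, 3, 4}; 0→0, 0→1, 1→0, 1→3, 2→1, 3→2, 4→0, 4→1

A

Frame correspondent (Sahlqvist): ∀x ∀y ∀z ((xRy ∧ xRz) → ∃w (yRw ∧ zR²w)) — i.e. a generalized confluence (Geach) condition.
A: satisfies the condition.
B: fails — xRu, xRu but no t with uRt and uR²t.
C: fails — 1R3, 1R0 but no w with 3Rw and 0R²w.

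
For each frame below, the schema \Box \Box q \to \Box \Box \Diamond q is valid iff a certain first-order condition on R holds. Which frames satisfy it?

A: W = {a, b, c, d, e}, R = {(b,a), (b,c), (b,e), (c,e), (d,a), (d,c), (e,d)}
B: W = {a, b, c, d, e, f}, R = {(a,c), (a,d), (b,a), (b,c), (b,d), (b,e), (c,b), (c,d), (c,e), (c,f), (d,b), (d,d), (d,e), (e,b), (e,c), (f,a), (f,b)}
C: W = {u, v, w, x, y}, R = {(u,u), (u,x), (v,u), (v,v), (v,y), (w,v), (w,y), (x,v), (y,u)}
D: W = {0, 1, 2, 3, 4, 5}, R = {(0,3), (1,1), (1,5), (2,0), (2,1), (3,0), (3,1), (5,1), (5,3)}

B

The schema corresponds to a generalized confluence (Geach) condition: \forall x \forall z (x R^2 z \to \exists w (x R^2 w \wedge zRw)).
A: fails — bR²d but no w with bR²w and dRw.
B: holds.
C: fails — yR²x but no t with yR²t and xRt.
D: fails — 0R²0 but no w with 0R²w and 0Rw.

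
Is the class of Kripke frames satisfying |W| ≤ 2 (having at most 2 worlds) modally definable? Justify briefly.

Not modally definable

If a class were modally definable it would be closed under disjoint unions (Goldblatt–Thomason).
Any modal formula valid on each of 3 disjoint one-world frames is valid on their disjoint union (validity is preserved under disjoint unions). Each one-world frame has |W|=1≤2, but the union has |W|=3.
So the class is not modally definable.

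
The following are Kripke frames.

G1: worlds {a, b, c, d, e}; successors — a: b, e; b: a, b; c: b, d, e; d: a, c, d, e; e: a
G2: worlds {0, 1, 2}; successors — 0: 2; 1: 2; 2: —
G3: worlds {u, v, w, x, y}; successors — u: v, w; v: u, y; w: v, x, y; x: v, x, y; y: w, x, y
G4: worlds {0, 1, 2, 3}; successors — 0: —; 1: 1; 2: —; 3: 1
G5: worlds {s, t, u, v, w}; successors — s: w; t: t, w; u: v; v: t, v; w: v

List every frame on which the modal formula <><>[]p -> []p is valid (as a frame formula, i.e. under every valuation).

The schema corresponds to a generalized confluence (Geach) condition: forall x forall y forall z ((x R^2 y & xRz) -> exists w (yRw & z = w)).
G1: fails — aR²b, aRe but no w with bRw and e=w.
G2: ✓.
G3: fails — uR²v, uRv but no t with vRt and v=t.
G4: ✓.
G5: fails — sR²v, sRw but no w* with vRw* and w=w*.

G2, G4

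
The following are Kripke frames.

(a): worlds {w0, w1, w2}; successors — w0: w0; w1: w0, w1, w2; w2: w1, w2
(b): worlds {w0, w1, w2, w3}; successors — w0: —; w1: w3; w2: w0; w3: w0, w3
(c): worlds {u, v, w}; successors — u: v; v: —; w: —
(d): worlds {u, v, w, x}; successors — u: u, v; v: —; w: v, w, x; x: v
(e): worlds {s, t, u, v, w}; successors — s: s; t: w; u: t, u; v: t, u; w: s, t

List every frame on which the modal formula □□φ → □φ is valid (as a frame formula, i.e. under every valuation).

(a)

The schema corresponds to density: ∀x ∀y (Rxy → ∃z (Rxz ∧ Rzy)).
(a): condition met.
(b): fails — Rw2w0 but no z with Rw2z and Rzw0.
(c): fails — Ruv but no z with Ruz and Rzv.
(d): fails — Rxv but no z with Rxz and Rzv.
(e): fails — Rwt but no z with Rwz and Rzt.
Valid on: (a).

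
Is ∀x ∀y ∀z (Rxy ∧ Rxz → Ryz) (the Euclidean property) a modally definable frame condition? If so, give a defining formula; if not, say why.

Yes: it is the Euclidean property, defined by the 5 schema ◇q → □◇q.
Suppose ◇q→□◇q is valid. Take Rxy, Rxz and set V(q)={y}. Then ◇q at x, so □◇q at x, so ◇q at z, so some w with Rzw has q; w=y, i.e. Rzy. By symmetry of the argument, Ryz.

Definable; ◇q → □◇q defines it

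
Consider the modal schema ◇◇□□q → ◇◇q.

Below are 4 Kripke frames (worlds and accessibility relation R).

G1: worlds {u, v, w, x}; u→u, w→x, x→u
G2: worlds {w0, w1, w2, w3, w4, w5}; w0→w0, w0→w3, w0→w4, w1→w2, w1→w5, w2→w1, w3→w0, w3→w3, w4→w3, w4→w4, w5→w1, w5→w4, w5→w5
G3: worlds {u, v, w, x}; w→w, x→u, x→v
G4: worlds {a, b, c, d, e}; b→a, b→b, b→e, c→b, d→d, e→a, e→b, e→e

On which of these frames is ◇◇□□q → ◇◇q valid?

G1, G2, G3

The schema corresponds to a generalized confluence (Geach) condition: ∀x ∀y (xR²y → ∃w (yR²w ∧ xR²w)).
G1: satisfies the condition.
G2: satisfies the condition.
G3: satisfies the condition.
G4: fails — bR²a but no w with aR²w and bR²w.
Valid on: G1, G2, G3.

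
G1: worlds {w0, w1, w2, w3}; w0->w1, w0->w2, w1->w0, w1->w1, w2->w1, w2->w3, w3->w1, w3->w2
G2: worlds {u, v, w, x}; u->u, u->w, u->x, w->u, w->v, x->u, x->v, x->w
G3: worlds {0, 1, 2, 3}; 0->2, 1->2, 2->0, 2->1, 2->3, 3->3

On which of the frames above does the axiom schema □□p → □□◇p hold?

The schema corresponds to a generalized confluence (Geach) condition: ∀x ∀z (xR²z → ∃w (xR²w ∧ zRw)).
G1: condition met.
G2: fails — uR²v but no t with uR²t and vRt.
G3: fails — 0R²0 but no w with 0R²w and 0Rw.

G1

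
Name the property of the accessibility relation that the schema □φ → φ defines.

Suppose □φ→φ is valid. At any x set V(φ)={w : Rxw}. Then □φ holds at x, so φ holds at x, i.e. Rxx.
Conversely, any frame satisfying ∀x Rxx validates the schema.
So the correspondent is reflexivity.

Reflexivity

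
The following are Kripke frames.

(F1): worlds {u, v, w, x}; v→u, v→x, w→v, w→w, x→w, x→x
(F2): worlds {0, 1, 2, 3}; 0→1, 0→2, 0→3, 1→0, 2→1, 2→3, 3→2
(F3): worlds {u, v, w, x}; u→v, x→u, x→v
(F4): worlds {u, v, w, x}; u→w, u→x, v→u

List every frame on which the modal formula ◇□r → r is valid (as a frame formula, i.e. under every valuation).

This is the axiom for symmetry; its first-order frame correspondent is ∀x ∀y (Rxy → Ryx).
(F1): fails — Rxw but not Rwx.
(F2): fails — R02 but not R20.
(F3): fails — Ruv but not Rvu.
(F4): fails — Rvu but not Ruv.

none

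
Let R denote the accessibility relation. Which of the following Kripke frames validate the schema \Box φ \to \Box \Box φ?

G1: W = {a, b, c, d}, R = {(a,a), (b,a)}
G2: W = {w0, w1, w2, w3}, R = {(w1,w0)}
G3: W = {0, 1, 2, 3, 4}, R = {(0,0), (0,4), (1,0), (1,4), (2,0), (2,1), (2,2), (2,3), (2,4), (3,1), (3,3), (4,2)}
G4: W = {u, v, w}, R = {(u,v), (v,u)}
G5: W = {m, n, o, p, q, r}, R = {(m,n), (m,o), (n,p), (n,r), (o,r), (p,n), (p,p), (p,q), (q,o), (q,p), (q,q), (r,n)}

G1, G2

This is the axiom for transitivity; its first-order frame correspondent is \forall x \forall y \forall z (Rxy \wedge Ryz \to Rxz).
G1: holds.
G2: holds.
G3: fails — R31 and R10 but not R30.
G4: fails — Ruv and Rvu but not Ruu.
G5: fails — Rnr and Rrn but not Rnn.
Valid on: G1, G2.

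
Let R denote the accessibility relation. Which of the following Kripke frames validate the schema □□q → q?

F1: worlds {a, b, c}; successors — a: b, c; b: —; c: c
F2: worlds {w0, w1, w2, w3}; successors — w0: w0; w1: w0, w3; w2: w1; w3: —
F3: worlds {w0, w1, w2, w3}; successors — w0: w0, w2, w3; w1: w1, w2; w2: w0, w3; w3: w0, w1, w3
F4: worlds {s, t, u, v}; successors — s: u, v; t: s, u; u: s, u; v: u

F3

This is the axiom for a generalized confluence (Geach) condition; its first-order frame correspondent is ∀x ∃w (xR²w ∧ x = w).
F1: fails — at a but no w with aR²w and a=w.
F2: fails — at w1 but no w with w1R²w and w1=w.
F3: condition met.
F4: fails — at t but no w with tR²w and t=w.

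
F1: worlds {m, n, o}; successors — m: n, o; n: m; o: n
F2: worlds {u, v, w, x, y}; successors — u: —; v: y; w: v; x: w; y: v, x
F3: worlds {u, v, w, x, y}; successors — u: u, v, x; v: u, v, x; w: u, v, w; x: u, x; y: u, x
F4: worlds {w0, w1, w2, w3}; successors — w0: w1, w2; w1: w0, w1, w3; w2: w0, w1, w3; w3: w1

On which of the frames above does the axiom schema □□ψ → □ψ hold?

F3

The schema corresponds to density: ∀x ∀y (Rxy → ∃z (Rxz ∧ Rzy)).
F1: fails — Rnm but no z with Rnz and Rzm.
F2: fails — Rxw but no z with Rxz and Rzw.
F3: condition met.
F4: fails — Rw0w2 but no z with Rw0z and Rzw2.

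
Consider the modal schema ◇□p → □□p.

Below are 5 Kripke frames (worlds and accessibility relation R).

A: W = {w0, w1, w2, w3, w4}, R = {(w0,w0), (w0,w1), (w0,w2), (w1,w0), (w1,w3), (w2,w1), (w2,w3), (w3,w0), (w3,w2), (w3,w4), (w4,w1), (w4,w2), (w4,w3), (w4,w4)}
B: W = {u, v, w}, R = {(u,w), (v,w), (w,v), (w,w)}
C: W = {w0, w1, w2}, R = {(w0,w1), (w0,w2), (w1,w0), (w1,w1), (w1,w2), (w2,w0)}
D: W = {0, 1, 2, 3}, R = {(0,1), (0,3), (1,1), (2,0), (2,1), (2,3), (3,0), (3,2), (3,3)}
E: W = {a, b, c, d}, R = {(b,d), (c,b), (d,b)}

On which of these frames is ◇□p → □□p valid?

E

This is the axiom for a generalized confluence (Geach) condition; its first-order frame correspondent is ∀x ∀y ∀z ((xRy ∧ xR²z) → ∃w (yRw ∧ z = w)).
A: fails — w0Rw0, w0R²w3 but no w with w0Rw and w3=w.
B: fails — wRv, wR²v but no t with vRt and v=t.
C: fails — w0Rw2, w0R²w1 but no w with w2Rw and w1=w.
D: fails — 0R1, 0R²0 but no w with 1Rw and 0=w.
E: condition met.
Valid on: E.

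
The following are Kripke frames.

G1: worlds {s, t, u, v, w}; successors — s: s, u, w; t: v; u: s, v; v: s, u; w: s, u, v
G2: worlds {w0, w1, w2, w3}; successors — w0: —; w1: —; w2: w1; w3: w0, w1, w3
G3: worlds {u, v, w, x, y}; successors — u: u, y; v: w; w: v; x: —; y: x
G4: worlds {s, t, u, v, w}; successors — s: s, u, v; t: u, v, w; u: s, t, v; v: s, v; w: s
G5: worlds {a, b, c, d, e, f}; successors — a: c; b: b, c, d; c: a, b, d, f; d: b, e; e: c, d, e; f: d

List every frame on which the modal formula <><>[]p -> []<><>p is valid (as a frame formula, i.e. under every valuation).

G1, G4, G5

Frame correspondent (Sahlqvist): forall x forall y forall z ((x R^2 y & xRz) -> exists w (yRw & z R^2 w)) — i.e. a generalized confluence (Geach) condition.
G1: condition met.
G2: fails — w3R²w0, w3Rw0 but no w with w0Rw and w0R²w.
G3: fails — uR²u, uRy but no t with uRt and yR²t.
G4: condition met.
G5: condition met.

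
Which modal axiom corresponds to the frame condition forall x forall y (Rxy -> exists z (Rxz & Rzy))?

The condition is density. The C4 schema □□q → □q defines it.
Suppose □□q→□q is valid. Take Rxy and set V(q)={w : xR²w}. Then □□q at x, so □q at x, so q at y, i.e. ∃z(Rxz∧Rzy).

□□q → □q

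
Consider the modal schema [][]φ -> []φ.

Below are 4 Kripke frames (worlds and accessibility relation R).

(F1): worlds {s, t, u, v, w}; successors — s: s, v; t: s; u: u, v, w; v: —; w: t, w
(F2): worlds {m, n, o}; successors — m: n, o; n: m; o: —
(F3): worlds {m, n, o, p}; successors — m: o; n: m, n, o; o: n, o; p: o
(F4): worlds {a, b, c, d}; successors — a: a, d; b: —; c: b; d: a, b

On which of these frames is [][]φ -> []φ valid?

(F1), (F3)

The schema corresponds to density: forall x forall y (Rxy -> exists z (Rxz & Rzy)).
(F1): condition met.
(F2): fails — Rnm but no z with Rnz and Rzm.
(F3): condition met.
(F4): fails — Rcb but no z with Rcz and Rzb.
Valid on: (F1), (F3).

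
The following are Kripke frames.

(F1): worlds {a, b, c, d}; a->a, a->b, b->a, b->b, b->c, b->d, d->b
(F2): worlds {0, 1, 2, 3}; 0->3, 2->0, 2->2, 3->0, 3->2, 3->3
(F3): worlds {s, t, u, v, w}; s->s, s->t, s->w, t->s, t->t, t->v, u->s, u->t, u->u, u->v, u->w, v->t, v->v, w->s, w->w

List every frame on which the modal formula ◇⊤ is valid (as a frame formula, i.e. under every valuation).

(F3)

This is the axiom for seriality; its first-order frame correspondent is ∀x ∃y Rxy.
(F1): fails — world c has no successor.
(F2): fails — world 1 has no successor.
(F3): ✓.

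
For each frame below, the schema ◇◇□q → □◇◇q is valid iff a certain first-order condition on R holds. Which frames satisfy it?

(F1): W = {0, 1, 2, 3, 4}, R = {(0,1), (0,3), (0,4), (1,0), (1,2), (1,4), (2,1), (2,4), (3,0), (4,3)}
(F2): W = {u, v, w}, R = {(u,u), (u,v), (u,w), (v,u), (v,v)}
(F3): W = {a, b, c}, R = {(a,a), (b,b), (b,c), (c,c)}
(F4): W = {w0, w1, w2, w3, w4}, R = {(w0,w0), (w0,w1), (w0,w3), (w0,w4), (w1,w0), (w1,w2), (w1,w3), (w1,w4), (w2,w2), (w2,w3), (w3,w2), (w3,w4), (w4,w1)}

The schema corresponds to a generalized confluence (Geach) condition: ∀x ∀y ∀z ((xR²y ∧ xRz) → ∃w (yRw ∧ zR²w)).
(F1): fails — 0R²0, 0R4 but no w with 0Rw and 4R²w.
(F2): fails — uR²u, uRw but no t with uRt and wR²t.
(F3): ✓.
(F4): fails — w0R²w4, w0Rw4 but no w with w4Rw and w4R²w.
Valid on: (F3).

(F3)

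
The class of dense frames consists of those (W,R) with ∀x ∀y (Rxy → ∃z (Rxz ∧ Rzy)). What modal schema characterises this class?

A defining formula is □□r → □r (the C4 axiom).
Suppose □□r→□r is valid. Take Rxy and set V(r)={w : xR²w}. Then □□r at x, so □r at x, so r at y, i.e. ∃z(Rxz∧Rzy).

□□r → □r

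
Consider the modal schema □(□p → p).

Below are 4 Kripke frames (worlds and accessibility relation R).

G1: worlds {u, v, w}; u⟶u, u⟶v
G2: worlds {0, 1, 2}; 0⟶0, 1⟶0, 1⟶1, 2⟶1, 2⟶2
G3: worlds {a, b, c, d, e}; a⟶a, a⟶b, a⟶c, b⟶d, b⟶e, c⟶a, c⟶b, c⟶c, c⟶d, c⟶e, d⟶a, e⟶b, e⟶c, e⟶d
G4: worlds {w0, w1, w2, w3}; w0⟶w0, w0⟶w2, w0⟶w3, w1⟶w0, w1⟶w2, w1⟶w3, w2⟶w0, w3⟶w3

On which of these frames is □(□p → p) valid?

The schema corresponds to shift-reflexivity: ∀x ∀y (Rxy → Ryy).
G1: fails — Ruv but not Rvv.
G2: holds.
G3: fails — Reb but not Rbb.
G4: fails — Rw1w2 but not Rw2w2.

G2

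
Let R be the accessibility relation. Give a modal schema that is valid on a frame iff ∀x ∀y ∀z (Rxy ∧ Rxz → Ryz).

The condition is the Euclidean property. The 5 schema ◇p → □◇p defines it.
Suppose ◇p→□◇p is valid. Take Rxy, Rxz and set V(p)={y}. Then ◇p at x, so □◇p at x, so ◇p at z, so some w with Rzw has p; w=y, i.e. Rzy. By symmetry of the argument, Ryz.

◇p → □◇p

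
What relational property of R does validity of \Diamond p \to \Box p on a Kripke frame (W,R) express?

This schema is the CD axiom.
Its frame correspondent is partial functionality — \forall x \forall y \forall z (Rxy \wedge Rxz \to y = z).

Partial functionality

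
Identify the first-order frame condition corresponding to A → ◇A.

reflexivity: ∀x Rxx

This is frame-equivalent to □A → A (substitute ¬A for A and contrapose).
Suppose □A→A is valid. At any x set V(A)={w : Rxw}. Then □A holds at x, so A holds at x, i.e. Rxx.
Conversely, on a frame with reflexivity the schema holds at every world under every valuation.
So the correspondent is reflexivity.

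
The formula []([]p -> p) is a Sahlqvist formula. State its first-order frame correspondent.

Suppose □(□p→p) is valid. Take Rxy and set V(p)={w : Ryw}. Then at y, □p holds; since □(□p→p) at x, □p→p at y, so p at y, i.e. Ryy.
The converse is a direct semantic check.
Frame condition: forall x forall y (Rxy -> Ryy).

Shift-reflexivity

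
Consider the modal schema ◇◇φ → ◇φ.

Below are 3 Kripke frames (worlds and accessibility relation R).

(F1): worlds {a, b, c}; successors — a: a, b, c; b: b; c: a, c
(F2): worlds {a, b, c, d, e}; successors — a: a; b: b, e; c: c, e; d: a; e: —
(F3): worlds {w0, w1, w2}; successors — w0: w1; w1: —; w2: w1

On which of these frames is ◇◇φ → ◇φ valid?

Frame correspondent (Sahlqvist): ∀x ∀y ∀z (Rxy ∧ Ryz → Rxz) — i.e. transitivity.
(F1): fails — Rca and Rab but not Rcb.
(F2): holds.
(F3): holds.

(F2), (F3)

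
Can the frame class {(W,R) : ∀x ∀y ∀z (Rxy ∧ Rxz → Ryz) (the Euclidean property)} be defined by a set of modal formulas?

Yes, by ◇q → □◇q

The condition is the Euclidean property. A defining modal formula is ◇q → □◇q.
Suppose ◇q→□◇q is valid. Take Rxy, Rxz and set V(q)={y}. Then ◇q at x, so □◇q at x, so ◇q at z, so some w with Rzw has q; w=y, i.e. Rzy. By symmetry of the argument, Ryz.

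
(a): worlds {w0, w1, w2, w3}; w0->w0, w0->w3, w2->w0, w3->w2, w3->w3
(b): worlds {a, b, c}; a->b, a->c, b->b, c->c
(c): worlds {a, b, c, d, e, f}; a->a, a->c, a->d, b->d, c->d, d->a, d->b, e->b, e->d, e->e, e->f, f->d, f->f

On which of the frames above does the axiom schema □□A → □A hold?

The schema corresponds to density: ∀x ∀y (Rxy → ∃z (Rxz ∧ Rzy)).
(a): satisfies the condition.
(b): satisfies the condition.
(c): fails — Rcd but no z with Rcz and Rzd.
Valid on: (a), (b).

(a), (b)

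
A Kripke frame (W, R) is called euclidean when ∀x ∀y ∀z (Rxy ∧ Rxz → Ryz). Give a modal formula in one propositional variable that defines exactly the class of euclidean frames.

A defining formula is ◇r → □◇r (the 5 axiom).
Suppose ◇r→□◇r is valid. Take Rxy, Rxz and set V(r)={y}. Then ◇r at x, so □◇r at x, so ◇r at z, so some w with Rzw has r; w=y, i.e. Rzy. By symmetry of the argument, Ryz.

◇r → □◇r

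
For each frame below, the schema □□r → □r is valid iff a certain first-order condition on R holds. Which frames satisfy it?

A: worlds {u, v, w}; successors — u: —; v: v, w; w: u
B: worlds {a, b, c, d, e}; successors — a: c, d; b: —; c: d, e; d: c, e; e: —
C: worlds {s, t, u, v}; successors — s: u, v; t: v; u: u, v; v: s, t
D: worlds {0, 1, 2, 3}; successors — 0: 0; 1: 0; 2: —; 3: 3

D

The schema corresponds to density: ∀x ∀y (Rxy → ∃z (Rxz ∧ Rzy)).
A: fails — Rwu but no z with Rwz and Rzu.
B: fails — Rcd but no z with Rcz and Rzd.
C: fails — Rtv but no z with Rtz and Rzv.
D: condition met.
Valid on: D.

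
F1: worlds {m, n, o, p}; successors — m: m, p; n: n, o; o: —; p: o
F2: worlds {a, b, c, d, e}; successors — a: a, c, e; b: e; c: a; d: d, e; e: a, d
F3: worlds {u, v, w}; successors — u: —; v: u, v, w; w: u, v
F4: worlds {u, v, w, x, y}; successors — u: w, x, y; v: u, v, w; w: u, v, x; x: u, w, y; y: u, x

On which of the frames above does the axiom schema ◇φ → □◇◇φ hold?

This is the axiom for a generalized confluence (Geach) condition; its first-order frame correspondent is ∀x ∀y ∀z ((xRy ∧ xRz) → ∃w (y = w ∧ zR²w)).
F1: fails — mRm, mRp but no w with m=w and pR²w.
F2: ✓.
F3: fails — vRu, vRu but no t with u=t and uR²t.
F4: ✓.
Valid on: F2, F4.

F2, F4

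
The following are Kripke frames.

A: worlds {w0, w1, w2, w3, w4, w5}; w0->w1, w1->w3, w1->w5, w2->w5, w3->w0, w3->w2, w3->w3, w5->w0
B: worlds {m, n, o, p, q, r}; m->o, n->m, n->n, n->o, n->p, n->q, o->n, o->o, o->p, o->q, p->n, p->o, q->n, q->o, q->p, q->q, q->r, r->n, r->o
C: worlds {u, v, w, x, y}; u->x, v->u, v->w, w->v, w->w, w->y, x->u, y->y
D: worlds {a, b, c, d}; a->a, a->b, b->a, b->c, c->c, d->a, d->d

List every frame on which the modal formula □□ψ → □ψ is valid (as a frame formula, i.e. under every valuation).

This is the axiom for density; its first-order frame correspondent is ∀x ∀y (Rxy → ∃z (Rxz ∧ Rzy)).
A: fails — Rw1w5 but no z with Rw1z and Rzw5.
B: satisfies the condition.
C: fails — Rvu but no z with Rvz and Rzu.
D: satisfies the condition.

B, D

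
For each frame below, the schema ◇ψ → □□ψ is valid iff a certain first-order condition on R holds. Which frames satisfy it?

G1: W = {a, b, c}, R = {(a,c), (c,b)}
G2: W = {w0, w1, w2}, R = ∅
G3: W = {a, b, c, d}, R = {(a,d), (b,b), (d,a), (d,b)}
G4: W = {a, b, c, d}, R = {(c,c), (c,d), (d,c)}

Frame correspondent (Sahlqvist): ∀x ∀y ∀z ((xRy ∧ xR²z) → ∃w (y = w ∧ z = w)) — i.e. a generalized confluence (Geach) condition.
G1: fails — aRc, aR²b but c ≠ b.
G2: ✓.
G3: fails — aRd, aR²a but d ≠ a.
G4: fails — cRc, cR²d but c ≠ d.

G2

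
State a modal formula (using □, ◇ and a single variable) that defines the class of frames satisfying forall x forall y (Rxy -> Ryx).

p → □◇p

The condition is symmetry. The B schema p → □◇p defines it.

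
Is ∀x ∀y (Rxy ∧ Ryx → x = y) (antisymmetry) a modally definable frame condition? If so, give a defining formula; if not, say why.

Any modally definable frame class is closed under surjective bounded morphisms.
The 4-cycle (worlds 0,1,2,3 with 0→1→2→3→0) is antisymmetric. Sending even-indexed worlds to a and odd-indexed worlds to b is a surjective bounded morphism onto the two-world frame with a↔b, which is not antisymmetric.
Hence antisymmetry is not modally definable.

Not definable by any modal formula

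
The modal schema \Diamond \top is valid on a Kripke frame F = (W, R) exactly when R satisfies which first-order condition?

seriality

◇⊤ holds at w iff w has a successor, so frame-validity of ◇⊤ is exactly seriality. Equivalently via □p → ◇p:
Suppose □p→◇p is valid. At any x set V(p)=W. Then □p at x, so ◇p at x, so x has a successor.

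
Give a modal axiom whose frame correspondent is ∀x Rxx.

The condition is reflexivity. The T schema □r → r defines it.
Suppose □r→r is valid. At any x set V(r)={w : Rxw}. Then □r holds at x, so r holds at x, i.e. Rxx.

□r → r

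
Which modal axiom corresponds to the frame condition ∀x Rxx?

□p → p

The condition is reflexivity. The T schema □p → p defines it.
Suppose □p→p is valid. At any x set V(p)={w : Rxw}. Then □p holds at x, so p holds at x, i.e. Rxx.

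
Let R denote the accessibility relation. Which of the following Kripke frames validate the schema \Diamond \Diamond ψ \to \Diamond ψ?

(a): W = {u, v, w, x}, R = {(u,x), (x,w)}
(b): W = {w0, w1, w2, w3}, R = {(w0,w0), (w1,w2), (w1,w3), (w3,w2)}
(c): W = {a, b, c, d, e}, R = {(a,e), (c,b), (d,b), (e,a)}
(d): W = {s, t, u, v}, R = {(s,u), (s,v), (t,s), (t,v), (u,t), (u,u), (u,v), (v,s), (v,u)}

This is the axiom for transitivity; its first-order frame correspondent is \forall x \forall y \forall z (Rxy \wedge Ryz \to Rxz).
(a): fails — Rux and Rxw but not Ruw.
(b): condition met.
(c): fails — Rea and Rae but not Ree.
(d): fails — Ruv and Rvs but not Rus.

(b)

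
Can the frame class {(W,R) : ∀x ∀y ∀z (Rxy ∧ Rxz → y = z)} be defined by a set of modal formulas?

This is a Sahlqvist condition; the CD axiom ◇p → □p defines it.
Suppose ◇p→□p is valid. Take Rxy, Rxz and set V(p)={y}. Then ◇p at x, so □p at x, so p at z, i.e. z=y.

Yes — defined by ◇p → □p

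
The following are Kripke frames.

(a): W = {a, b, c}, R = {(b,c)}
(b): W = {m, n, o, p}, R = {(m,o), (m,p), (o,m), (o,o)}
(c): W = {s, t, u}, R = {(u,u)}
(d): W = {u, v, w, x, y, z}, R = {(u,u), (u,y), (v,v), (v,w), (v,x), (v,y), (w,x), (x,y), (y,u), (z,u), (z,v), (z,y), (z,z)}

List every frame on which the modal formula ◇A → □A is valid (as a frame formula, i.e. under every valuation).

Frame correspondent (Sahlqvist): ∀x ∀y ∀z (Rxy ∧ Rxz → y = z) — i.e. partial functionality.
(a): holds.
(b): fails — m sees both o and p.
(c): holds.
(d): fails — u sees both u and y.

(a), (c)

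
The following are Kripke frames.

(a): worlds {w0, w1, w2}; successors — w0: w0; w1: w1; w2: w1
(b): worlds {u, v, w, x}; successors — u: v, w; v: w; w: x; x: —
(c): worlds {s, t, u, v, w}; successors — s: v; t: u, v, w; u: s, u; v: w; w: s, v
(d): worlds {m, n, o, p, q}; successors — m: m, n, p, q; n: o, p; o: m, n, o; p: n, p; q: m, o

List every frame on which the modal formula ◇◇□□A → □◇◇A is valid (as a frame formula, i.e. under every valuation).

Frame correspondent (Sahlqvist): ∀x ∀y ∀z ((xR²y ∧ xRz) → ∃w (yR²w ∧ zR²w)) — i.e. a generalized confluence (Geach) condition.
(a): condition met.
(b): fails — uR²w, uRv but no t with wR²t and vR²t.
(c): fails — tR²s, tRu but no w* with sR²w* and uR²w*.
(d): condition met.

(a), (d)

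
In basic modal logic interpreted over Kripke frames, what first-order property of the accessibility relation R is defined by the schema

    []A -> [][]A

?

Suppose □A→□□A is valid. Take Rxy, Ryz and set V(A)={w : Rxw}. Then □A at x, so □□A at x, so □A at y, so A at z, i.e. Rxz.
Conversely, on a frame with transitivity the schema holds at every world under every valuation.
So the correspondent is transitivity.

transitivity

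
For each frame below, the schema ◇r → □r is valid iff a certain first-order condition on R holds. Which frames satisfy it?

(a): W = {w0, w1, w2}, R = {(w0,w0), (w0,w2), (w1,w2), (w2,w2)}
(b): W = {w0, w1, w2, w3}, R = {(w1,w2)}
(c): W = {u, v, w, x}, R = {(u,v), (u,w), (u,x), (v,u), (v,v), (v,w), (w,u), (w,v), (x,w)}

This is the axiom for partial functionality; its first-order frame correspondent is ∀x ∀y ∀z (Rxy ∧ Rxz → y = z).
(a): fails — w0 sees both w0 and w2.
(b): satisfies the condition.
(c): fails — u sees both v and w.

(b)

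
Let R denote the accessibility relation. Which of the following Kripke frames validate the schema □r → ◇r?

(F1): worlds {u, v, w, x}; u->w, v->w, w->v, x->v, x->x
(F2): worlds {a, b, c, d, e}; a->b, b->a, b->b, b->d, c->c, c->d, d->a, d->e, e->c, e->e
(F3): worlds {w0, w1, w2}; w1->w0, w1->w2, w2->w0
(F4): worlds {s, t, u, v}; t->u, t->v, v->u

(F1), (F2)

This is the axiom for seriality; its first-order frame correspondent is ∀x ∃y Rxy.
(F1): holds.
(F2): holds.
(F3): fails — world w0 has no successor.
(F4): fails — world s has no successor.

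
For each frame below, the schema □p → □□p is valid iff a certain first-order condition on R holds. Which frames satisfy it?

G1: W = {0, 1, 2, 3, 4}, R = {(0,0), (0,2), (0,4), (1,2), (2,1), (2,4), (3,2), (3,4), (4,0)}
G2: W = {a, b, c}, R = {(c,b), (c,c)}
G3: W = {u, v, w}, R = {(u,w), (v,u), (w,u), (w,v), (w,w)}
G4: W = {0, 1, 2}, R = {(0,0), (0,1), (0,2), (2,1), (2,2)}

G2, G4

Frame correspondent (Sahlqvist): ∀x ∀y ∀z (Rxy ∧ Ryz → Rxz) — i.e. transitivity.
G1: fails — R34 and R40 but not R30.
G2: satisfies the condition.
G3: fails — Ruw and Rwu but not Ruu.
G4: satisfies the condition.
Valid on: G2, G4.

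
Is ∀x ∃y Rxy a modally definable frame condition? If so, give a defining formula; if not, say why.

The condition is seriality. A defining modal formula is □q → ◇q.

Definable; □q → ◇q defines it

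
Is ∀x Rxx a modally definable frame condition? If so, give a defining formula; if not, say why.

Definable; □q → q defines it

Yes: it is reflexivity, defined by the T schema □q → q.
Suppose □q→q is valid. At any x set V(q)={w : Rxw}. Then □q holds at x, so q holds at x, i.e. Rxx.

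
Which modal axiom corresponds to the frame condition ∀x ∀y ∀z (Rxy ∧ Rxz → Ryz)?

This is the Euclidean property; the standard corresponding axiom is 5: ◇p → □◇p.

◇p → □◇p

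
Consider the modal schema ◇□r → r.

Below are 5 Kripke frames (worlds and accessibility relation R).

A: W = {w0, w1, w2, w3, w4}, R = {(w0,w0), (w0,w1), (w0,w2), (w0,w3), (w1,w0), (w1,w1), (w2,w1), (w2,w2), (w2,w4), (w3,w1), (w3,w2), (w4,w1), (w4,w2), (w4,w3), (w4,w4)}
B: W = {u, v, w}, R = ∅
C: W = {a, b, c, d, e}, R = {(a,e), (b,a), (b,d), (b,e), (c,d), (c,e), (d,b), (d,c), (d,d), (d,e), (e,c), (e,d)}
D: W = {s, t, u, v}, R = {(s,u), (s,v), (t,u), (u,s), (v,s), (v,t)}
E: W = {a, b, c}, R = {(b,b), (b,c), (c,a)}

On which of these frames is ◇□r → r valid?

B

The schema corresponds to symmetry: ∀x ∀y (Rxy → Ryx).
A: fails — Rw3w1 but not Rw1w3.
B: ✓.
C: fails — Rae but not Rea.
D: fails — Rvt but not Rtv.
E: fails — Rca but not Rac.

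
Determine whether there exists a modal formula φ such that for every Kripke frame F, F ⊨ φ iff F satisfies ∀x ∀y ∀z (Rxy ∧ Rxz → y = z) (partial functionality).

This is a Sahlqvist condition; the CD axiom ◇r → □r defines it.
Suppose ◇r→□r is valid. Take Rxy, Rxz and set V(r)={y}. Then ◇r at x, so □r at x, so r at z, i.e. z=y.

Definable; ◇r → □r defines it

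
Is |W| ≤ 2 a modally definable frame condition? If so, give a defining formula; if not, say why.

If a class were modally definable it would be closed under disjoint unions (Goldblatt–Thomason).
Any modal formula valid on each of 3 disjoint one-world frames is valid on their disjoint union (validity is preserved under disjoint unions). Each one-world frame has |W|=1≤2, but the union has |W|=3.
So no modal formula (or set of formulas) defines exactly the |W|≤2 frames.

No — not modally definable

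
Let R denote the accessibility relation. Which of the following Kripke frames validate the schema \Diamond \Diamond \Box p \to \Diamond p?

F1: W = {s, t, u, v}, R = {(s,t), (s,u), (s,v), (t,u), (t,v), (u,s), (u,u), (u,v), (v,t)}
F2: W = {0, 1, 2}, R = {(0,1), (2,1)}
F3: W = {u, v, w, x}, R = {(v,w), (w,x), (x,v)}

The schema corresponds to a generalized confluence (Geach) condition: \forall x \forall y (x R^2 y \to \exists w (yRw \wedge xRw)).
F1: fails — tR²v but no w with vRw and tRw.
F2: condition met.
F3: fails — vR²x but no t with xRt and vRt.

F2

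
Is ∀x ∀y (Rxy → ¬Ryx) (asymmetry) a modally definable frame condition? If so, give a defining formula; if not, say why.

No — not modally definable

Any modally definable frame class is closed under surjective bounded morphisms.
The 4-cycle (worlds w0,w1,w2,w3 with w0→w1→w2→w3→w0) is asymmetric. Mapping every world to a single reflexive point • is a surjective bounded morphism, and the reflexive point is not asymmetric (R•• but asymmetry requires ¬R••).
Hence asymmetry is not modally definable.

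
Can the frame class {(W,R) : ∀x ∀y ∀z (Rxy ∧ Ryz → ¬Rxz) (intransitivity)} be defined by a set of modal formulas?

Not definable by any modal formula

Any modally definable frame class is closed under surjective bounded morphisms.
The 7-cycle (worlds 0,1,2,3,4,5,6 with 0→1→2→3→4→5→6→0) is intransitive. Mapping every world to a single reflexive point • is a surjective bounded morphism; the reflexive point is not intransitive (R••∧R•• but R••).
So no modal formula (or set of formulas) defines exactly the intransitive frames.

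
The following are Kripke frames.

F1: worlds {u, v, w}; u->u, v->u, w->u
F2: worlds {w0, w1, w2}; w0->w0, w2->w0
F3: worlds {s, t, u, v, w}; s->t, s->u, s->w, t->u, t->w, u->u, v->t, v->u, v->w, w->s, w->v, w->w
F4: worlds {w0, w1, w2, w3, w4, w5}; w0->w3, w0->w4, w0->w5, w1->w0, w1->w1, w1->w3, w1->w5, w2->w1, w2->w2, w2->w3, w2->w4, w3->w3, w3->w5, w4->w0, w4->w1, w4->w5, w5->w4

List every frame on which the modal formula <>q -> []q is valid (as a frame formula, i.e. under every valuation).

F1, F2

The schema corresponds to partial functionality: forall x forall y forall z (Rxy & Rxz -> y = z).
F1: condition met.
F2: condition met.
F3: fails — s sees both t and u.
F4: fails — w0 sees both w3 and w4.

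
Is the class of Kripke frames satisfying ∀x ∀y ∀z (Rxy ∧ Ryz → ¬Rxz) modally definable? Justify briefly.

No — not modally definable

Any modally definable frame class is closed under surjective bounded morphisms.
The 3-cycle (worlds s,t,u with s→t→u→s) is intransitive. Mapping every world to a single reflexive point • is a surjective bounded morphism; the reflexive point is not intransitive (R••∧R•• but R••).
So the class is not modally definable.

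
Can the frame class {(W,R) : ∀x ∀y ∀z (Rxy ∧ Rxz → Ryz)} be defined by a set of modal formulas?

Yes: it is the Euclidean property, defined by the 5 schema ◇r → □◇r.
Suppose ◇r→□◇r is valid. Take Rxy, Rxz and set V(r)={y}. Then ◇r at x, so □◇r at x, so ◇r at z, so some w with Rzw has r; w=y, i.e. Rzy. By symmetry of the argument, Ryz.

Yes — defined by ◇r → □◇r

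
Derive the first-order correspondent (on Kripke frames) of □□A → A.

∀x ∃w (xR²w ∧ x = w)

This is a Sahlqvist (Geach-type) schema ◇^0□^2A → □^0◇^0A.
Minimal-valuation argument: fix x; take any y with xR^0y and any z with xR^0z. Set V(A) to the set of worlds R-reachable from y in exactly 2 steps. Then □^2A holds at y, so the antecedent holds at x; validity forces ◇^0A at z, giving a w with zR^0w and yR^2w.
First-order correspondent: ∀x ∃w (xR²w ∧ x = w).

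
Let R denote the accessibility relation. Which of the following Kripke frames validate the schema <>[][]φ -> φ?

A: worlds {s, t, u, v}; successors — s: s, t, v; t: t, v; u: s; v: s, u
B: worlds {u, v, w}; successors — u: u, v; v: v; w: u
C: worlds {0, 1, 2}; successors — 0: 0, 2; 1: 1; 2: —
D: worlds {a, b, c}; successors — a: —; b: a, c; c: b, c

The schema corresponds to a generalized confluence (Geach) condition: forall x forall y (xRy -> exists w (y R^2 w & x = w)).
A: condition met.
B: fails — uRv but no t with vR²t and u=t.
C: fails — 0R2 but no w with 2R²w and 0=w.
D: fails — bRa but no w with aR²w and b=w.

A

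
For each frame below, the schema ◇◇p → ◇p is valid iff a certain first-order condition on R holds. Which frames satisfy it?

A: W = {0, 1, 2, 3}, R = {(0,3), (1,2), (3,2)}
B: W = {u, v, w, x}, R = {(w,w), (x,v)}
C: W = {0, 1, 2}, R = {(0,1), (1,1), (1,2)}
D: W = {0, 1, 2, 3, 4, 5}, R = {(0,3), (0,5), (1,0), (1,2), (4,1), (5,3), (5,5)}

B

Frame correspondent (Sahlqvist): ∀x ∀y ∀z (Rxy ∧ Ryz → Rxz) — i.e. transitivity.
A: fails — R03 and R32 but not R02.
B: ✓.
C: fails — R01 and R12 but not R02.
D: fails — R10 and R03 but not R13.
Valid on: B.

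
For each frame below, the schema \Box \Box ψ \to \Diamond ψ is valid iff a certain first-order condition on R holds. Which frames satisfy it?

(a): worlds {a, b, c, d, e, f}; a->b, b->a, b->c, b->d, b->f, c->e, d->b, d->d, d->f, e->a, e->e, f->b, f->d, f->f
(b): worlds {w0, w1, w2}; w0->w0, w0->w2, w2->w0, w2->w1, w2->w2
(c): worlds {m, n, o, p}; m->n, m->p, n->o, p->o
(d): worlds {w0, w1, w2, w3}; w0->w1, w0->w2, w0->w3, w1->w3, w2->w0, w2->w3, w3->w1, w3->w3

(d)

The schema corresponds to a generalized confluence (Geach) condition: \forall x \exists w (x R^2 w \wedge xRw).
(a): fails — at a but no w with aR²w and aRw.
(b): fails — at w1 but no w with w1R²w and w1Rw.
(c): fails — at m but no w with mR²w and mRw.
(d): condition met.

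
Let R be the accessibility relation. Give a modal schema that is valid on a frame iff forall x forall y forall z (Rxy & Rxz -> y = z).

This is partial functionality; the standard corresponding axiom is CD: ◇p → □p.
Suppose ◇p→□p is valid. Take Rxy, Rxz and set V(p)={y}. Then ◇p at x, so □p at x, so p at z, i.e. z=y.

◇p → □p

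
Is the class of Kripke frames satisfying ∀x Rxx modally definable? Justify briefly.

This is a Sahlqvist condition; the T axiom □r → r defines it.
Suppose □r→r is valid. At any x set V(r)={w : Rxw}. Then □r holds at x, so r holds at x, i.e. Rxx.

Yes — defined by □r → r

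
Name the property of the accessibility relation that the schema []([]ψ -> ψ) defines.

Shift-reflexivity

Suppose □(□ψ→ψ) is valid. Take Rxy and set V(ψ)={w : Ryw}. Then at y, □ψ holds; since □(□ψ→ψ) at x, □ψ→ψ at y, so ψ at y, i.e. Ryy.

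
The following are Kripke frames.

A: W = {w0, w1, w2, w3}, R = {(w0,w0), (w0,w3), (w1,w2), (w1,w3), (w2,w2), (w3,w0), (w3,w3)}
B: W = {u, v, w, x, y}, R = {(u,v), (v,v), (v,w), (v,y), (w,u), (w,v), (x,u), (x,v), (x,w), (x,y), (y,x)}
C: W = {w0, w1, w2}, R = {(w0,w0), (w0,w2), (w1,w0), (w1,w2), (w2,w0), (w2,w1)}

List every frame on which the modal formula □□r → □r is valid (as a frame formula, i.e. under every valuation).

This is the axiom for density; its first-order frame correspondent is ∀x ∀y (Rxy → ∃z (Rxz ∧ Rzy)).
A: holds.
B: fails — Ryx but no z with Ryz and Rzx.
C: fails — Rw2w1 but no z with Rw2z and Rzw1.

A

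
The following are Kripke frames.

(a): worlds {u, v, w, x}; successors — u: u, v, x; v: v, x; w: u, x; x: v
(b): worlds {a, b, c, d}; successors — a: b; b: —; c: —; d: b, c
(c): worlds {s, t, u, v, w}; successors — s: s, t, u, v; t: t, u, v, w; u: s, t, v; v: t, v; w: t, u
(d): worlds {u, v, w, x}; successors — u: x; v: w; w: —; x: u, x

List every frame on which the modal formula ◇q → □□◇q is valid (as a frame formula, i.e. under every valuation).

This is the axiom for a generalized confluence (Geach) condition; its first-order frame correspondent is ∀x ∀y ∀z ((xRy ∧ xR²z) → ∃w (y = w ∧ zRw)).
(a): fails — uRu, uR²v but no t with u=t and vRt.
(b): ✓.
(c): fails — sRs, sR²t but no w* with s=w* and tRw*.
(d): fails — xRu, xR²u but no t with u=t and uRt.

(b)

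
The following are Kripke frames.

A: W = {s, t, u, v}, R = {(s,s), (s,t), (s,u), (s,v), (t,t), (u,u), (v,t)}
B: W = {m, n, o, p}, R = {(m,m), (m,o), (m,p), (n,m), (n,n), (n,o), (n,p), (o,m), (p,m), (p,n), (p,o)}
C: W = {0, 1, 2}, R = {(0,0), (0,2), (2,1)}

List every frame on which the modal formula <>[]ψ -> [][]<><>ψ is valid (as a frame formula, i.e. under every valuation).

Frame correspondent (Sahlqvist): forall x forall y forall z ((xRy & x R^2 z) -> exists w (yRw & z R^2 w)) — i.e. a generalized confluence (Geach) condition.
A: fails — sRt, sR²u but no w with tRw and uR²w.
B: ✓.
C: fails — 0R0, 0R²1 but no w with 0Rw and 1R²w.
Valid on: B.

B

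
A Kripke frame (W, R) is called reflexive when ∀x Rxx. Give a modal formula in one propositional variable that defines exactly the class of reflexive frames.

□s → s

The condition is reflexivity. The T schema □s → s defines it.
Suppose □s→s is valid. At any x set V(s)={w : Rxw}. Then □s holds at x, so s holds at x, i.e. Rxx.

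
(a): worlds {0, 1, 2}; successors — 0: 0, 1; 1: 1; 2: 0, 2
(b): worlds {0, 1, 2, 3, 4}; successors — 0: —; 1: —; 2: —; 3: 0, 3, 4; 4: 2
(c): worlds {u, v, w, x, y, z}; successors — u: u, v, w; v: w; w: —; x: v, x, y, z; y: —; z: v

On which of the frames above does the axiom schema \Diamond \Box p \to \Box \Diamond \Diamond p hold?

(a)

The schema corresponds to a generalized confluence (Geach) condition: \forall x \forall y \forall z ((xRy \wedge xRz) \to \exists w (yRw \wedge z R^2 w)).
(a): condition met.
(b): fails — 3R0, 3R0 but no w with 0Rw and 0R²w.
(c): fails — uRu, uRv but no t with uRt and vR²t.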